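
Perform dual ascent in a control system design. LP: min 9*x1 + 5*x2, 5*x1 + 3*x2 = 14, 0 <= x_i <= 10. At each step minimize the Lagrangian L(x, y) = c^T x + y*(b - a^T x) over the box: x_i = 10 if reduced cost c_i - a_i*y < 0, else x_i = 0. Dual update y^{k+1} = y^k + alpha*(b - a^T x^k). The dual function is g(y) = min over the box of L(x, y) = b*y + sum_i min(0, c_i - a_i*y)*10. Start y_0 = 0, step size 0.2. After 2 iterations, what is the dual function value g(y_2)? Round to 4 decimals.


Dual ascent for LP: min 9*x1 + 5*x2, 5*x1 + 3*x2 = 14, 0 <= x_i <= 10
Step 1: y^k = 0.0, reduced costs: (9.0, 5.0)
  x^k = (0.0, 0.0), subgradient = b - a^T x = 14.0
  y^{k+1} = 0.0 + 0.2*14.0 = 2.8
Step 2: y^k = 2.8, reduced costs: (-5.0, -3.4)
  x^k = (10.0, 10.0), subgradient = b - a^T x = -66.0
  y^{k+1} = 2.8 + 0.2*-66.0 = -10.4
Dual objective at y_2 = -10.4: reduced costs (61.0, 36.2), box minimizer x = (0.0, 0.0)
g(y_2) = b*y + (c1 - a1*y)*x1 + (c2 - a2*y)*x2 = 14*(-10.4) + 61.0*0.0 + 36.2*0.0 = -145.6 + 0.0 + 0.0 = -145.6


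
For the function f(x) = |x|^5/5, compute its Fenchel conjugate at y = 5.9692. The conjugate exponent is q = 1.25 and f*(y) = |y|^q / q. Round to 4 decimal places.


The conjugate exponent q satisfies 1/p + 1/q = 1.
p = 5, so q = 5/(5 - 1) = 1.25
|y|^q = 5.9692^1.25 = 9.3303
f*(5.9692) = 9.3303 / 1.25 = 7.4642


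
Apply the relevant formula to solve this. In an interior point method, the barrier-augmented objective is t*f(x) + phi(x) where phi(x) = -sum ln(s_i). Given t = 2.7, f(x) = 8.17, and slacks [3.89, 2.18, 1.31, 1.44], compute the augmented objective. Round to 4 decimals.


Step 1: Compute log-barrier.
ln values: [1.3584, 0.7793, 0.27, 0.3646]
phi = -(1.3584 + 0.7793 + 0.27 + 0.3646) = -2.7724
Step 2: Compute augmented objective.
t*f(x) = 2.7*8.17 = 22.059
Total = 22.059 - 2.7724 = 19.2866


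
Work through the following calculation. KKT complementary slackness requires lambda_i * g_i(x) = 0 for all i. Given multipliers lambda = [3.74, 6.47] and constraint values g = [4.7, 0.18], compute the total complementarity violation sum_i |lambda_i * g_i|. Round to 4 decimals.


KKT complementary slackness check:
lambda_1 * g_1 = 3.74 * 4.7 = 17.578
lambda_2 * g_2 = 6.47 * 0.18 = 1.1646
Total violation = 17.578 + 1.1646 = 18.7426


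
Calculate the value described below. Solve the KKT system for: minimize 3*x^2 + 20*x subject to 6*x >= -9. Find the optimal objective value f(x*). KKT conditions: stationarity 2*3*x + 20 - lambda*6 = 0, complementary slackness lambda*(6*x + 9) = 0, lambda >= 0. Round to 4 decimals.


Step 1: Try lambda = 0 (constraint inactive).
x_unc = -20/(2*3) = -3.3333
Check: 6*-3.3333 = -19.9998 < -9 -- violated!
Step 2: Constraint must be active: 6*x = -9
x* = -9/6 = -1.5
lambda = (2*3*(-1.5) + 20)/6 = 1.8333
Step 3: Compute optimal value.
f(x*) = 3*(-1.5)^2 + 20*(-1.5) = -23.25


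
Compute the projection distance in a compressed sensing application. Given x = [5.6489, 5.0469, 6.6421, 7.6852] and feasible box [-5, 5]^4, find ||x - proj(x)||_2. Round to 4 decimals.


Project each component onto [-5, 5].
clip(5.6489) = 5.0, clip(5.0469) = 5.0, clip(6.6421) = 5.0, clip(7.6852) = 5.0
Projection = [5.0, 5.0, 5.0, 5.0]
Squared diffs: [0.4211, 0.0022, 2.6965, 7.2103]
Distance = sqrt(10.3301) = 3.214


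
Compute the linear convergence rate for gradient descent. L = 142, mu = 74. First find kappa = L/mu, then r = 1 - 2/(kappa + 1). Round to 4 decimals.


Step 1: Compute the condition number.
kappa = L/mu = 142/74 = 1.9189
Step 2: Compute the convergence rate.
r = 1 - 2/(kappa + 1) = 1 - 2*mu/(L + mu) = (L - mu)/(L + mu) = 68/216 = 0.3148


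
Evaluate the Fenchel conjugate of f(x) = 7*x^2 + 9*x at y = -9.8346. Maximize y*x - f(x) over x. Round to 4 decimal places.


f*(y) = sup_x {y*x - a*x^2 - b*x} = sup_x {(y-b)*x - a*x^2}
FOC: (y - b) - 2a*x = 0 => x* = (y - b)/(2a)
x* = (-9.8346 - 9)/(2*7) = -1.3453
f*(-9.8346) = (y-b)^2/(4a) = (-9.8346 - 9)^2/(4*7)
= 354.7422/28 = 12.6694


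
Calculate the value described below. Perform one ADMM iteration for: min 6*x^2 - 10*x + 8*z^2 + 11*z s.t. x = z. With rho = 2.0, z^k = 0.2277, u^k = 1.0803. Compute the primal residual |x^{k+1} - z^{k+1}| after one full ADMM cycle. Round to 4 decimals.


ADMM iteration with rho = 2.0, z^k = 0.2277, u^k = 1.0803
Step 1: x-update.
Minimize 6*x^2 - 10*x + (2.0/2)*(x - 0.2277 + 1.0803)^2
FOC: (2*6 + 2.0)*x = 10 + 2.0*(0.2277 - 1.0803)
x^{k+1} = 0.5925
Step 2: z-update.
Minimize 8*z^2 + 11*z + (2.0/2)*(0.5925 - z + 1.0803)^2
FOC: (2*8 + 2.0)*z = -11 + 2.0*(0.5925 + 1.0803)
z^{k+1} = -0.4252
Step 3: u-update.
u^{k+1} = 1.0803 + 0.5925 + 0.4252 = 2.098
Step 4: Primal residual = |0.5925 + 0.4252| = 1.0177


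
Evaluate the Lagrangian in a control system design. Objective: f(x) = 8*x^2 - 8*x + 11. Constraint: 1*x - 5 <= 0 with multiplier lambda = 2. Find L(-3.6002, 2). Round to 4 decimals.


Step 1: Evaluate f(x).
f(-3.6002) = 8*(-3.6002)^2 - 8*(-3.6002) + 11 = 143.4931
Step 2: Evaluate g(x).
g(-3.6002) = 1*-3.6002 - 5 = -8.6002
Step 3: Compute Lagrangian.
L = 143.4931 + 2*-8.6002 = 126.2927


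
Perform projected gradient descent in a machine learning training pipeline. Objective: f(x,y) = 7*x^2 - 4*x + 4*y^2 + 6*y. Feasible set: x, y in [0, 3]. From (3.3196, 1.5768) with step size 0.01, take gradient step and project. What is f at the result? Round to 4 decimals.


Step 1: Compute gradient at (3.3196, 1.5768).
grad_x = 2*7*3.3196 - 4 = 42.4744
grad_y = 2*4*1.5768 + 6 = 18.6144
Step 2: Gradient step.
x_raw = 3.3196 - 0.01*42.4744 = 2.8949
y_raw = 1.5768 - 0.01*18.6144 = 1.3907
Step 3: Project onto [0, 3].
x_proj = clip(2.8949) = 2.8949
y_proj = clip(1.3907) = 1.3907
Step 4: Evaluate f.
f(2.8949, 1.3907) = 63.1615


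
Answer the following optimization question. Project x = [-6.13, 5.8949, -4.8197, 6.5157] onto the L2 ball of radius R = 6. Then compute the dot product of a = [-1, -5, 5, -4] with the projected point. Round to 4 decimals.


Step 1: Compute ||x|| (intermediates to 6 decimals).
||x|| = sqrt((-6.13)^2 + 5.8949^2 + (-4.8197)^2 + 6.5157^2) = 11.747791
Step 2: Project.
Since ||x|| > R, scale = R/||x|| = 6/11.747791 = 0.510734, proj(x) = scale * x
proj(x) = [-3.130799, 3.010726, -2.461585, 3.32779]
Step 3: Dot product.
a^T * proj(x) = -1*(-3.130799) - 5*3.010726 + 5*(-2.461585) - 4*3.32779 = -37.5419


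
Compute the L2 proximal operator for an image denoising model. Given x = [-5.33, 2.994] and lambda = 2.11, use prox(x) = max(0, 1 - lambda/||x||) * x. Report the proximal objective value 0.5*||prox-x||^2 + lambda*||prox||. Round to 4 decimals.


Step 1: Compute ||x||.
||x|| = 6.1133
Step 2: Compute scaling factor.
scale = max(0, 1 - 2.11/6.1133) = 0.6549
Step 3: prox(x) = [-3.4904, 1.9606]
||prox(x)|| = 4.0033
Step 4: Proximal objective.
0.5*||prox-x||^2 = 2.2261
lambda*||prox|| = 8.447
Total = 10.6731


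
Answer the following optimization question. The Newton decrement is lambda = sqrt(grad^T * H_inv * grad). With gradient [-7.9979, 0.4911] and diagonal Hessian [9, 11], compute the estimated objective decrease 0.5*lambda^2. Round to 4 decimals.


Step 1: H is diagonal, so H^(-1) * g = [-0.8887, 0.0446].
Step 2: g^T H^(-1) g = sum_i g_i^2 / H_ii
  = (-7.9979)^2/9 + (0.4911)^2/11
  = 7.1074 + 0.0219 = 7.1293
Step 3: Objective decrease = 0.5 * g^T H^(-1) g = 3.5647


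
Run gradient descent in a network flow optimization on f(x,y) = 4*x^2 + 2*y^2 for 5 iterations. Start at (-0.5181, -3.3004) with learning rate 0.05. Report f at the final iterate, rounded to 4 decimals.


Gradient descent on f(x,y) = 4*x^2 + 2*y^2.
Starting point: (-0.5181, -3.3004), alpha = 0.05
Step 1: grad_x = 2*4*-0.5181 = -4.1448, grad_y = 2*2*-3.3004 = -13.2016
  x_1 = -0.5181 - 0.05*-4.1448 = -0.3109
  y_1 = -3.3004 - 0.05*-13.2016 = -2.6403
Step 2: grad_x = 2*4*-0.3109 = -2.4869, grad_y = 2*2*-2.6403 = -10.5613
  x_2 = -0.3109 - 0.05*-2.4869 = -0.1865
  y_2 = -2.6403 - 0.05*-10.5613 = -2.1123
Step 3: grad_x = 2*4*-0.1865 = -1.4921, grad_y = 2*2*-2.1123 = -8.449
  x_3 = -0.1865 - 0.05*-1.4921 = -0.1119
  y_3 = -2.1123 - 0.05*-8.449 = -1.6898
Step 4: grad_x = 2*4*-0.1119 = -0.8953, grad_y = 2*2*-1.6898 = -6.7592
  x_4 = -0.1119 - 0.05*-0.8953 = -0.0671
  y_4 = -1.6898 - 0.05*-6.7592 = -1.3518
Step 5: grad_x = 2*4*-0.0671 = -0.5372, grad_y = 2*2*-1.3518 = -5.4074
  x_5 = -0.0671 - 0.05*-0.5372 = -0.0403
  y_5 = -1.3518 - 0.05*-5.4074 = -1.0815
f(-0.0403, -1.0815) = 4*(-0.0403)^2 + 2*(-1.0815)^2 = 2.3457


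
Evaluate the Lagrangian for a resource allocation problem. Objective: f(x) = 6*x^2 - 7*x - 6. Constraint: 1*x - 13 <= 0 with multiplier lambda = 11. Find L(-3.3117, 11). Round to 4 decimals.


Step 1: Evaluate f(x).
f(-3.3117) = 6*(-3.3117)^2 - 7*(-3.3117) - 6 = 82.986
Step 2: Evaluate g(x).
g(-3.3117) = 1*-3.3117 - 13 = -16.3117
Step 3: Compute Lagrangian.
L = 82.986 + 11*-16.3117 = -96.4427


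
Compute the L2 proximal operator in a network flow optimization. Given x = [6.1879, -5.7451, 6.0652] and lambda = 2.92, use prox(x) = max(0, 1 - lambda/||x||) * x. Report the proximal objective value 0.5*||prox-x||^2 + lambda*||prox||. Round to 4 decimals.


Step 1: Compute ||x||.
||x|| = 10.3963
Step 2: Compute scaling factor.
scale = max(0, 1 - 2.92/10.3963) = 0.7191
Step 3: prox(x) = [4.4499, -4.1315, 4.3617]
||prox(x)|| = 7.4763
Step 4: Proximal objective.
0.5*||prox-x||^2 = 4.2632
lambda*||prox|| = 21.8308
Total = 26.094


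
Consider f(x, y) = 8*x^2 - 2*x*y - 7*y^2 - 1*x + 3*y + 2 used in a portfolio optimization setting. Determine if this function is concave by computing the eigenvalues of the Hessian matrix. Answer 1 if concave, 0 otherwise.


The Hessian of f(x,y) = 8*x^2 - 2*x*y - 7*y^2 - 1*x + 3*y + 2 is:
H = [[16, -2], [-2, -14]]
Trace = 16 - 14 = 2
Determinant = 16*-14 - (-2)^2 = -228
Discriminant = (2)^2 - 4*-228 = 916.0
Eigenvalues: lambda_1 = -14.1327, lambda_2 = 16.1327
The function is not concave.

0


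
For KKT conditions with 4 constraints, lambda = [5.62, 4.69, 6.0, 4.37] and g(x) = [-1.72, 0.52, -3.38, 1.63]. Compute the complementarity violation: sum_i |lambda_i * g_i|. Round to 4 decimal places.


KKT complementary slackness check:
lambda_1 * g_1 = 5.62 * -1.72 = -9.6664
lambda_2 * g_2 = 4.69 * 0.52 = 2.4388
lambda_3 * g_3 = 6.0 * -3.38 = -20.28
lambda_4 * g_4 = 4.37 * 1.63 = 7.1231
Total violation = 9.6664 + 2.4388 + 20.28 + 7.1231 = 39.5083


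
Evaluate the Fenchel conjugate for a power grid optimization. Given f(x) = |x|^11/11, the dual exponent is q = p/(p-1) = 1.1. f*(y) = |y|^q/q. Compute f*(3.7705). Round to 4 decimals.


The conjugate exponent q satisfies 1/p + 1/q = 1.
p = 11, so q = 11/(11 - 1) = 1.1
|y|^q = 3.7705^1.1 = 4.3057
f*(3.7705) = 4.3057 / 1.1 = 3.9142


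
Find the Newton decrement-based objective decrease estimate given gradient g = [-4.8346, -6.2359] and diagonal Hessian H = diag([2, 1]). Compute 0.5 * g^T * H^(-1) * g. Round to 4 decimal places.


Step 1: H is diagonal, so H^(-1) * g = [-2.4173, -6.2359].
Step 2: g^T H^(-1) g = sum_i g_i^2 / H_ii
  = (-4.8346)^2/2 + (-6.2359)^2/1
  = 11.6867 + 38.8864 = 50.5731
Step 3: Objective decrease = 0.5 * g^T H^(-1) g = 25.2866


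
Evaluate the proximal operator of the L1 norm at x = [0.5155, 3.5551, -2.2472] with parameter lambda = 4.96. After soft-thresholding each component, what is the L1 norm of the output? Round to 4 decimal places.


Soft-thresholding with lambda = 4.96:
prox(0.5155) = sign(0.5155)*max(|0.5155| - 4.96, 0) = 0.0
prox(3.5551) = sign(3.5551)*max(|3.5551| - 4.96, 0) = 0.0
prox(-2.2472) = sign(-2.2472)*max(|-2.2472| - 4.96, 0) = 0.0
prox(x) = [0.0, 0.0, 0.0]
||prox(x)||_1 = 0.0 + 0.0 + 0.0 = 0.0


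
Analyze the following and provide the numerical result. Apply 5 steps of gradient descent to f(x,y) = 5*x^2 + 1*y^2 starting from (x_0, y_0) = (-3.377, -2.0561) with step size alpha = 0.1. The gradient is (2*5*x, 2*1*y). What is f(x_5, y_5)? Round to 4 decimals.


Gradient descent on f(x,y) = 5*x^2 + 1*y^2.
Starting point: (-3.377, -2.0561), alpha = 0.1
Step 1: grad_x = 2*5*-3.377 = -33.77, grad_y = 2*1*-2.0561 = -4.1122
  x_1 = -3.377 - 0.1*-33.77 = 0.0
  y_1 = -2.0561 - 0.1*-4.1122 = -1.6449
Step 2: grad_x = 2*5*0.0 = 0.0, grad_y = 2*1*-1.6449 = -3.2898
  x_2 = 0.0 - 0.1*0.0 = 0.0
  y_2 = -1.6449 - 0.1*-3.2898 = -1.3159
Step 3: grad_x = 2*5*0.0 = 0.0, grad_y = 2*1*-1.3159 = -2.6318
  x_3 = 0.0 - 0.1*0.0 = 0.0
  y_3 = -1.3159 - 0.1*-2.6318 = -1.0527
Step 4: grad_x = 2*5*0.0 = 0.0, grad_y = 2*1*-1.0527 = -2.1054
  x_4 = 0.0 - 0.1*0.0 = 0.0
  y_4 = -1.0527 - 0.1*-2.1054 = -0.8422
Step 5: grad_x = 2*5*0.0 = 0.0, grad_y = 2*1*-0.8422 = -1.6844
  x_5 = 0.0 - 0.1*0.0 = 0.0
  y_5 = -0.8422 - 0.1*-1.6844 = -0.6737
f(0.0, -0.6737) = 5*0.0^2 + 1*(-0.6737)^2 = 0.4539


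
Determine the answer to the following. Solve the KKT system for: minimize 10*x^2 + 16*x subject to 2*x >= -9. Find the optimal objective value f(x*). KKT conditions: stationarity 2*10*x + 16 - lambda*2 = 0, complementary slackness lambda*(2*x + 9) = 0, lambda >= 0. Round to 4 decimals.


Step 1: Try lambda = 0 (constraint inactive).
Stationarity: 2*10*x + 16 = 0
x* = -16/(2*10) = -0.8
Check constraint: 2*-0.8 = -1.6 >= -9 -- satisfied.
Step 2: Compute optimal value.
f(x*) = 10*(-0.8)^2 + 16*(-0.8) = -6.4


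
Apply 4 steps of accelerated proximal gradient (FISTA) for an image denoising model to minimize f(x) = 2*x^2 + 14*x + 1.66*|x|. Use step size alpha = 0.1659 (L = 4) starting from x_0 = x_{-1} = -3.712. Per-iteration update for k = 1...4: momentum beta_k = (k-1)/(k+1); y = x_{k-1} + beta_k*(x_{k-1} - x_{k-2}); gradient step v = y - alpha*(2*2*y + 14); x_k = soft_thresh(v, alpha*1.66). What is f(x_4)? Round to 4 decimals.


FISTA on f(x) = 2*x^2 + 14*x + 1.66*|x|
L = 4, alpha = 0.1659
Iteration 1: beta = 0.0, y = -3.712 + 0.0*(-3.712 + 3.712) = -3.712
  grad(y) = -0.848, v = y - alpha*grad = -3.5713
  prox(v) = soft_thresh(-3.5713, 0.2754) = -3.2959
Iteration 2: beta = 0.3333, y = -3.2959 + 0.3333*(-3.2959 + 3.712) = -3.1572
  grad(y) = 1.3711, v = y - alpha*grad = -3.3847
  prox(v) = soft_thresh(-3.3847, 0.2754) = -3.1093
Iteration 3: beta = 0.5, y = -3.1093 + 0.5*(-3.1093 + 3.2959) = -3.016
  grad(y) = 1.9361, v = y - alpha*grad = -3.3372
  prox(v) = soft_thresh(-3.3372, 0.2754) = -3.0618
Iteration 4: beta = 0.6, y = -3.0618 + 0.6*(-3.0618 + 3.1093) = -3.0333
  grad(y) = 1.8669, v = y - alpha*grad = -3.343
  prox(v) = soft_thresh(-3.343, 0.2754) = -3.0676
f(x_4) = 2*(-3.0676)^2 + 14*(-3.0676) + 1.66*|-3.0676| = -19.0338


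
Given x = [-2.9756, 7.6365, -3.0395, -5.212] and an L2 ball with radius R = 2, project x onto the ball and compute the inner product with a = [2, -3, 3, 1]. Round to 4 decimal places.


Step 1: Compute ||x|| (intermediates to 6 decimals).
||x|| = sqrt((-2.9756)^2 + 7.6365^2 + (-3.0395)^2 + (-5.212)^2) = 10.177123
Step 2: Project.
Since ||x|| > R, scale = R/||x|| = 2/10.177123 = 0.196519, proj(x) = scale * x
proj(x) = [-0.584762, 1.500717, -0.59732, -1.024257]
Step 3: Dot product.
a^T * proj(x) = 2*(-0.584762) - 3*1.500717 + 3*(-0.59732) + 1*(-1.024257) = -8.4879


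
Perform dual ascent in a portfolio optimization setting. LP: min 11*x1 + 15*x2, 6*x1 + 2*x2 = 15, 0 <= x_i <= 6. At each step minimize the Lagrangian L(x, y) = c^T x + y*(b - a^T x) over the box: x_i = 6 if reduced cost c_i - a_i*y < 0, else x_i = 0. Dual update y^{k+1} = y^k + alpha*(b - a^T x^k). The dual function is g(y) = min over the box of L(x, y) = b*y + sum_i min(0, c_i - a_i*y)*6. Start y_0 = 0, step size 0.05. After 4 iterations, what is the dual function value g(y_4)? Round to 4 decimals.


Dual ascent for LP: min 11*x1 + 15*x2, 6*x1 + 2*x2 = 15, 0 <= x_i <= 6
Step 1: y^k = 0.0, reduced costs: (11.0, 15.0)
  x^k = (0.0, 0.0), subgradient = b - a^T x = 15.0
  y^{k+1} = 0.0 + 0.05*15.0 = 0.75
Step 2: y^k = 0.75, reduced costs: (6.5, 13.5)
  x^k = (0.0, 0.0), subgradient = b - a^T x = 15.0
  y^{k+1} = 0.75 + 0.05*15.0 = 1.5
Step 3: y^k = 1.5, reduced costs: (2.0, 12.0)
  x^k = (0.0, 0.0), subgradient = b - a^T x = 15.0
  y^{k+1} = 1.5 + 0.05*15.0 = 2.25
Step 4: y^k = 2.25, reduced costs: (-2.5, 10.5)
  x^k = (6.0, 0.0), subgradient = b - a^T x = -21.0
  y^{k+1} = 2.25 + 0.05*-21.0 = 1.2
Dual objective at y_4 = 1.2: reduced costs (3.8, 12.6), box minimizer x = (0.0, 0.0)
g(y_4) = b*y + (c1 - a1*y)*x1 + (c2 - a2*y)*x2 = 15*1.2 + 3.8*0.0 + 12.6*0.0 = 18.0 + 0.0 + 0.0 = 18.0


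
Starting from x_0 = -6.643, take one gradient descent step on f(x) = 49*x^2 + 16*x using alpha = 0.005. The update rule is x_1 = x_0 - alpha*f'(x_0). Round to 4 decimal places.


We compute the gradient at x_0 and apply the update.
f'(x) = 98*x + 16
f'(-6.643) = 98*-6.643 + 16 = -635.014
x_1 = -6.643 - 0.005*-635.014 = -3.4679


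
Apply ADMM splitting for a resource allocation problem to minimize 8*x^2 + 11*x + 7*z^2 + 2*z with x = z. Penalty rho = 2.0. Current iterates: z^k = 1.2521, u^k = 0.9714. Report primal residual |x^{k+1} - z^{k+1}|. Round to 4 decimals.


ADMM iteration with rho = 2.0, z^k = 1.2521, u^k = 0.9714
Step 1: x-update.
Minimize 8*x^2 + 11*x + (2.0/2)*(x - 1.2521 + 0.9714)^2
FOC: (2*8 + 2.0)*x = -11 + 2.0*(1.2521 - 0.9714)
x^{k+1} = -0.5799
Step 2: z-update.
Minimize 7*z^2 + 2*z + (2.0/2)*(-0.5799 - z + 0.9714)^2
FOC: (2*7 + 2.0)*z = -2 + 2.0*(-0.5799 + 0.9714)
z^{k+1} = -0.0761
Step 3: u-update.
u^{k+1} = 0.9714 - 0.5799 + 0.0761 = 0.4675
Step 4: Primal residual = |-0.5799 + 0.0761| = 0.5039


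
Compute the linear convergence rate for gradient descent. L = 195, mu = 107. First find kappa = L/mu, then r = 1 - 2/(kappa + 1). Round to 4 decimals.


Step 1: Compute the condition number.
kappa = L/mu = 195/107 = 1.8224
Step 2: Compute the convergence rate.
r = 1 - 2/(kappa + 1) = 1 - 2*mu/(L + mu) = (L - mu)/(L + mu) = 88/302 = 0.2914


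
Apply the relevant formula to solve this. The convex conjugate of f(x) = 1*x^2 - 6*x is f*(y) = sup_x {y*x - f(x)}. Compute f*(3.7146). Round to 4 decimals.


f*(y) = sup_x {y*x - a*x^2 - b*x} = sup_x {(y-b)*x - a*x^2}
FOC: (y - b) - 2a*x = 0 => x* = (y - b)/(2a)
x* = (3.7146 + 6)/(2*1) = 4.8573
f*(3.7146) = (y-b)^2/(4a) = (3.7146 + 6)^2/(4*1)
= 94.3735/4 = 23.5934


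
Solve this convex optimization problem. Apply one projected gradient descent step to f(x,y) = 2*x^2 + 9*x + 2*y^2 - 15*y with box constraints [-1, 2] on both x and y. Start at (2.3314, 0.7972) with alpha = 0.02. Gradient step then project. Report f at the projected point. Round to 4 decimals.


Step 1: Compute gradient at (2.3314, 0.7972).
grad_x = 2*2*2.3314 + 9 = 18.3256
grad_y = 2*2*0.7972 - 15 = -11.8112
Step 2: Gradient step.
x_raw = 2.3314 - 0.02*18.3256 = 1.9649
y_raw = 0.7972 - 0.02*-11.8112 = 1.0334
Step 3: Project onto [-1, 2].
x_proj = clip(1.9649) = 1.9649
y_proj = clip(1.0334) = 1.0334
Step 4: Evaluate f.
f(1.9649, 1.0334) = 12.0401


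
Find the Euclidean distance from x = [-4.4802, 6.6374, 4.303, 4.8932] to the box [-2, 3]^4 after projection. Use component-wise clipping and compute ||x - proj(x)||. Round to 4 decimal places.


Project each component onto [-2, 3].
clip(-4.4802) = -2.0, clip(6.6374) = 3.0, clip(4.303) = 3.0, clip(4.8932) = 3.0
Projection = [-2.0, 3.0, 3.0, 3.0]
Squared diffs: [6.1514, 13.2307, 1.6978, 3.5842]
Distance = sqrt(24.6641) = 4.9663


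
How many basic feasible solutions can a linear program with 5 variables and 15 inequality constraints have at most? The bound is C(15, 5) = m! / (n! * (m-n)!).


Each vertex corresponds to some choice of n active constraints out of m, so the number of vertices is at most C(m, n) = m! / (n!(m-n)!).
m = 15, n = 5
Numerator: 15 * 14 * 13 * 12 * 11
Denominator: 5! = 120
C(15, 5) = 3003


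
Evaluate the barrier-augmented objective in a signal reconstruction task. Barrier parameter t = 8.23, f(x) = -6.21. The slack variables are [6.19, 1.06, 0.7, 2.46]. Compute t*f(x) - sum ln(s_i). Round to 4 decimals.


Step 1: Compute log-barrier.
ln values: [1.8229, 0.0583, -0.3567, 0.9002]
phi = -(1.8229 + 0.0583 - 0.3567 + 0.9002) = -2.4247
Step 2: Compute augmented objective.
t*f(x) = 8.23*-6.21 = -51.1083
Total = -51.1083 - 2.4247 = -53.533


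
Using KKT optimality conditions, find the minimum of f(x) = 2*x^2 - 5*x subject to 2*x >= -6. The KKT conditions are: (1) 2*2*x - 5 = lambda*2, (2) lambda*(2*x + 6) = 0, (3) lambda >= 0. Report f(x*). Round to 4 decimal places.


Step 1: Try lambda = 0 (constraint inactive).
Stationarity: 2*2*x - 5 = 0
x* = 5/(2*2) = 1.25
Check constraint: 2*1.25 = 2.5 >= -6 -- satisfied.
Step 2: Compute optimal value.
f(x*) = 2*1.25^2 - 5*1.25 = -3.125


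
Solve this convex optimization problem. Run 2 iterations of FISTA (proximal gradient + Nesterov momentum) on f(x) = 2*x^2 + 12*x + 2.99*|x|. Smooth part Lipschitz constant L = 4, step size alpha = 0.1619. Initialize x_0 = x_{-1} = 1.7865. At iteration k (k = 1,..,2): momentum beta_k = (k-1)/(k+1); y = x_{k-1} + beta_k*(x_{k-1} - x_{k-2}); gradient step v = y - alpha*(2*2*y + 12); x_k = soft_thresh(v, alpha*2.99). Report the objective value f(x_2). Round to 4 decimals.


FISTA on f(x) = 2*x^2 + 12*x + 2.99*|x|
L = 4, alpha = 0.1619
Iteration 1: beta = 0.0, y = 1.7865 + 0.0*(1.7865 - 1.7865) = 1.7865
  grad(y) = 19.146, v = y - alpha*grad = -1.3132
  prox(v) = soft_thresh(-1.3132, 0.4841) = -0.8292
Iteration 2: beta = 0.3333, y = -0.8292 + 0.3333*(-0.8292 - 1.7865) = -1.701
  grad(y) = 5.1958, v = y - alpha*grad = -2.5422
  prox(v) = soft_thresh(-2.5422, 0.4841) = -2.0582
f(x_2) = 2*(-2.0582)^2 + 12*(-2.0582) + 2.99*|-2.0582| = -10.072


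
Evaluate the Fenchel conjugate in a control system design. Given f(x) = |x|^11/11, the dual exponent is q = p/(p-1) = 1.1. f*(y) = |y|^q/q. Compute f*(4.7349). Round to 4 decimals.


The conjugate exponent q satisfies 1/p + 1/q = 1.
p = 11, so q = 11/(11 - 1) = 1.1
|y|^q = 4.7349^1.1 = 5.5315
f*(4.7349) = 5.5315 / 1.1 = 5.0286


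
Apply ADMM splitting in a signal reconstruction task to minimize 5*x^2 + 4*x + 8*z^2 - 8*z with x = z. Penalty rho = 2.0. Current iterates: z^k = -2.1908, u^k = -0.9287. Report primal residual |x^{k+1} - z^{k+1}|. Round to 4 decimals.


ADMM iteration with rho = 2.0, z^k = -2.1908, u^k = -0.9287
Step 1: x-update.
Minimize 5*x^2 + 4*x + (2.0/2)*(x + 2.1908 - 0.9287)^2
FOC: (2*5 + 2.0)*x = -4 + 2.0*(-2.1908 + 0.9287)
x^{k+1} = -0.5437
Step 2: z-update.
Minimize 8*z^2 - 8*z + (2.0/2)*(-0.5437 - z - 0.9287)^2
FOC: (2*8 + 2.0)*z = 8 + 2.0*(-0.5437 - 0.9287)
z^{k+1} = 0.2808
Step 3: u-update.
u^{k+1} = -0.9287 - 0.5437 - 0.2808 = -1.7532
Step 4: Primal residual = |-0.5437 - 0.2808| = 0.8245


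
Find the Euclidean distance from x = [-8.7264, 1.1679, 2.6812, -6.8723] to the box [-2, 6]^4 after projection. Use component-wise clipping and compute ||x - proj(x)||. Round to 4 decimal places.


Project each component onto [-2, 6].
clip(-8.7264) = -2.0, clip(1.1679) = 1.1679, clip(2.6812) = 2.6812, clip(-6.8723) = -2.0
Projection = [-2.0, 1.1679, 2.6812, -2.0]
Squared diffs: [45.2445, 0.0, 0.0, 23.7393]
Distance = sqrt(68.9838) = 8.3056


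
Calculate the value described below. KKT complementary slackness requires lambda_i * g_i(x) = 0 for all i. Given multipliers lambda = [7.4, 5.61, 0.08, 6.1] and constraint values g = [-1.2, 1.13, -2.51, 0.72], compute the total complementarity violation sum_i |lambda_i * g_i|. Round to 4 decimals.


KKT complementary slackness check:
lambda_1 * g_1 = 7.4 * -1.2 = -8.88
lambda_2 * g_2 = 5.61 * 1.13 = 6.3393
lambda_3 * g_3 = 0.08 * -2.51 = -0.2008
lambda_4 * g_4 = 6.1 * 0.72 = 4.392
Total violation = 8.88 + 6.3393 + 0.2008 + 4.392 = 19.8121


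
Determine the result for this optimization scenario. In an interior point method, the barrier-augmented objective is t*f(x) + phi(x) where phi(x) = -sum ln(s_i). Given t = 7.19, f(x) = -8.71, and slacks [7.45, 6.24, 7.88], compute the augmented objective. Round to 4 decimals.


Step 1: Compute log-barrier.
ln values: [2.0082, 1.831, 2.0643]
phi = -(2.0082 + 1.831 + 2.0643) = -5.9035
Step 2: Compute augmented objective.
t*f(x) = 7.19*-8.71 = -62.6249
Total = -62.6249 - 5.9035 = -68.5284


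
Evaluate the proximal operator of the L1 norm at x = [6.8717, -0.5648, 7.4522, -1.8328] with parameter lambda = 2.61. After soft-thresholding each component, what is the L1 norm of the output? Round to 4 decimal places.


Soft-thresholding with lambda = 2.61:
prox(6.8717) = sign(6.8717)*max(|6.8717| - 2.61, 0) = 4.2617
prox(-0.5648) = sign(-0.5648)*max(|-0.5648| - 2.61, 0) = 0.0
prox(7.4522) = sign(7.4522)*max(|7.4522| - 2.61, 0) = 4.8422
prox(-1.8328) = sign(-1.8328)*max(|-1.8328| - 2.61, 0) = 0.0
prox(x) = [4.2617, 0.0, 4.8422, 0.0]
||prox(x)||_1 = 4.2617 + 0.0 + 4.8422 + 0.0 = 9.1039


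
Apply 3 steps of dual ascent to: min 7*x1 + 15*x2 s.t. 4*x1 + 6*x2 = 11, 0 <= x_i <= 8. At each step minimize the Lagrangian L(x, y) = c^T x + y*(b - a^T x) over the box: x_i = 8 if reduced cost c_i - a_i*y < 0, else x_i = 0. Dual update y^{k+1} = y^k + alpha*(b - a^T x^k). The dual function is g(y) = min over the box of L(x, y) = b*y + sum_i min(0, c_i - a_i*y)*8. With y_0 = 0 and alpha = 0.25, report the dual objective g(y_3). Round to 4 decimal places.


Dual ascent for LP: min 7*x1 + 15*x2, 4*x1 + 6*x2 = 11, 0 <= x_i <= 8
Step 1: y^k = 0.0, reduced costs: (7.0, 15.0)
  x^k = (0.0, 0.0), subgradient = b - a^T x = 11.0
  y^{k+1} = 0.0 + 0.25*11.0 = 2.75
Step 2: y^k = 2.75, reduced costs: (-4.0, -1.5)
  x^k = (8.0, 8.0), subgradient = b - a^T x = -69.0
  y^{k+1} = 2.75 + 0.25*-69.0 = -14.5
Step 3: y^k = -14.5, reduced costs: (65.0, 102.0)
  x^k = (0.0, 0.0), subgradient = b - a^T x = 11.0
  y^{k+1} = -14.5 + 0.25*11.0 = -11.75
Dual objective at y_3 = -11.75: reduced costs (54.0, 85.5), box minimizer x = (0.0, 0.0)
g(y_3) = b*y + (c1 - a1*y)*x1 + (c2 - a2*y)*x2 = 11*(-11.75) + 54.0*0.0 + 85.5*0.0 = -129.25 + 0.0 + 0.0 = -129.25


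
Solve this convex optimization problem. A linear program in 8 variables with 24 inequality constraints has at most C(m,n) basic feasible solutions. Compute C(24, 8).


Each vertex corresponds to some choice of n active constraints out of m, so the number of vertices is at most C(m, n) = m! / (n!(m-n)!).
m = 24, n = 8
Numerator: 24 * 23 * 22 * 21 * 20 * 19 * 18 * 17
Denominator: 8! = 40320
C(24, 8) = 735471


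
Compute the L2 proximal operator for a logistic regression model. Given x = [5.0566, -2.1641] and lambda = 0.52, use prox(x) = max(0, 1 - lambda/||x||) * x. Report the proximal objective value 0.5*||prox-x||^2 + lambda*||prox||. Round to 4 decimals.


Step 1: Compute ||x||.
||x|| = 5.5002
Step 2: Compute scaling factor.
scale = max(0, 1 - 0.52/5.5002) = 0.9055
Step 3: prox(x) = [4.5785, -1.9595]
||prox(x)|| = 4.9802
Step 4: Proximal objective.
0.5*||prox-x||^2 = 0.1352
lambda*||prox|| = 2.5897
Total = 2.7249


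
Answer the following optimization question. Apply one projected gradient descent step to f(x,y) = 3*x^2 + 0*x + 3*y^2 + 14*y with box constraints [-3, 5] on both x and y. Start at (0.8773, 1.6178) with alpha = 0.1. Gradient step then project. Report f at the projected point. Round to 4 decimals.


Step 1: Compute gradient at (0.8773, 1.6178).
grad_x = 2*3*0.8773 + 0 = 5.2638
grad_y = 2*3*1.6178 + 14 = 23.7068
Step 2: Gradient step.
x_raw = 0.8773 - 0.1*5.2638 = 0.3509
y_raw = 1.6178 - 0.1*23.7068 = -0.7529
Step 3: Project onto [-3, 5].
x_proj = clip(0.3509) = 0.3509
y_proj = clip(-0.7529) = -0.7529
Step 4: Evaluate f.
f(0.3509, -0.7529) = -8.4704


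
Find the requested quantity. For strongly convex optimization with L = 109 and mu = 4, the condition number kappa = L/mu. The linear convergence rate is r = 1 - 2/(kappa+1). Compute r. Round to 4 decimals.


Step 1: Compute the condition number.
kappa = L/mu = 109/4 = 27.25
Step 2: Compute the convergence rate.
r = 1 - 2/(kappa + 1) = 1 - 2*mu/(L + mu) = (L - mu)/(L + mu) = 105/113 = 0.9292


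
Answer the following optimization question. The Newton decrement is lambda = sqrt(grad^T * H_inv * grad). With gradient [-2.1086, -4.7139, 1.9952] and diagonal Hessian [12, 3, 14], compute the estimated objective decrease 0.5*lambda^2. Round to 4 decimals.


Step 1: H is diagonal, so H^(-1) * g = [-0.1757, -1.5713, 0.1425].
Step 2: g^T H^(-1) g = sum_i g_i^2 / H_ii
  = (-2.1086)^2/12 + (-4.7139)^2/3 + (1.9952)^2/14
  = 0.3705 + 7.407 + 0.2843 = 8.0618
Step 3: Objective decrease = 0.5 * g^T H^(-1) g = 4.0309


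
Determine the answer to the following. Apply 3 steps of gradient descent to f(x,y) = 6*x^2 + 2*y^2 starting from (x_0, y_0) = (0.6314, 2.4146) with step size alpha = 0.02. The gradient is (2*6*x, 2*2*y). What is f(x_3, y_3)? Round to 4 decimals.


Gradient descent on f(x,y) = 6*x^2 + 2*y^2.
Starting point: (0.6314, 2.4146), alpha = 0.02
Step 1: grad_x = 2*6*0.6314 = 7.5768, grad_y = 2*2*2.4146 = 9.6584
  x_1 = 0.6314 - 0.02*7.5768 = 0.4799
  y_1 = 2.4146 - 0.02*9.6584 = 2.2214
Step 2: grad_x = 2*6*0.4799 = 5.7584, grad_y = 2*2*2.2214 = 8.8857
  x_2 = 0.4799 - 0.02*5.7584 = 0.3647
  y_2 = 2.2214 - 0.02*8.8857 = 2.0437
Step 3: grad_x = 2*6*0.3647 = 4.3764, grad_y = 2*2*2.0437 = 8.1749
  x_3 = 0.3647 - 0.02*4.3764 = 0.2772
  y_3 = 2.0437 - 0.02*8.1749 = 1.8802
f(0.2772, 1.8802) = 6*0.2772^2 + 2*1.8802^2 = 7.5314


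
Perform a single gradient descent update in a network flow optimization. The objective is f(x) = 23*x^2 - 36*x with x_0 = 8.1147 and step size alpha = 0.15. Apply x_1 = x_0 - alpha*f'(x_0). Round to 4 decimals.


We compute the gradient at x_0 and apply the update.
f'(x) = 46*x - 36
f'(8.1147) = 46*8.1147 - 36 = 337.2762
x_1 = 8.1147 - 0.15*337.2762 = -42.4767


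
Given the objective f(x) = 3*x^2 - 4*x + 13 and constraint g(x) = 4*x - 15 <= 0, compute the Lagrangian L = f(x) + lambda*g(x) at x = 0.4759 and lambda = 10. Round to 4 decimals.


Step 1: Evaluate f(x).
f(0.4759) = 3*0.4759^2 - 4*0.4759 + 13 = 11.7758
Step 2: Evaluate g(x).
g(0.4759) = 4*0.4759 - 15 = -13.0964
Step 3: Compute Lagrangian.
L = 11.7758 + 10*-13.0964 = -119.1882


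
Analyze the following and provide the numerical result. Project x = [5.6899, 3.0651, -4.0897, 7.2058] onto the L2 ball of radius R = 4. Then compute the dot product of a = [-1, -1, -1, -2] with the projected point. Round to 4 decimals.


Step 1: Compute ||x|| (intermediates to 6 decimals).
||x|| = sqrt(5.6899^2 + 3.0651^2 + (-4.0897)^2 + 7.2058^2) = 10.508045
Step 2: Project.
Since ||x|| > R, scale = R/||x|| = 4/10.508045 = 0.380661, proj(x) = scale * x
proj(x) = [2.165923, 1.166764, -1.556789, 2.742967]
Step 3: Dot product.
a^T * proj(x) = -1*2.165923 - 1*1.166764 - 1*(-1.556789) - 2*2.742967 = -7.2618


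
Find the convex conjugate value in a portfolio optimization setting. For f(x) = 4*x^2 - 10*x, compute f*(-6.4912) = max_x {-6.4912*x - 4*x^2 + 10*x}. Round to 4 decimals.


f*(y) = sup_x {y*x - a*x^2 - b*x} = sup_x {(y-b)*x - a*x^2}
FOC: (y - b) - 2a*x = 0 => x* = (y - b)/(2a)
x* = (-6.4912 + 10)/(2*4) = 0.4386
f*(-6.4912) = (y-b)^2/(4a) = (-6.4912 + 10)^2/(4*4)
= 12.3117/16 = 0.7695


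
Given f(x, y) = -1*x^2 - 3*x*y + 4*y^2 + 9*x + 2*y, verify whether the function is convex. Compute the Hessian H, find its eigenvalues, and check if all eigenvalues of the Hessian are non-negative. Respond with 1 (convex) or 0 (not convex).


The Hessian of f(x,y) = -1*x^2 - 3*x*y + 4*y^2 + 9*x + 2*y is:
H = [[-2, -3], [-3, 8]]
Trace = -2 + 8 = 6
Determinant = -2*8 - (-3)^2 = -25
Discriminant = (6)^2 - 4*-25 = 136.0
Eigenvalues: lambda_1 = -2.831, lambda_2 = 8.831
The function is not convex.

0


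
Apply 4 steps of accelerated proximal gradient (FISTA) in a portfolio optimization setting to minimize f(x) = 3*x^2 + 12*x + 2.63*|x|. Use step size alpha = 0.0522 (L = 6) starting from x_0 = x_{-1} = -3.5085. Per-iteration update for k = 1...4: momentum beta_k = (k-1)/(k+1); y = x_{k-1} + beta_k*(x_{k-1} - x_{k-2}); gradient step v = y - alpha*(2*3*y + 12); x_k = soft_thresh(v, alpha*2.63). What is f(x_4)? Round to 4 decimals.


FISTA on f(x) = 3*x^2 + 12*x + 2.63*|x|
L = 6, alpha = 0.0522
Iteration 1: beta = 0.0, y = -3.5085 + 0.0*(-3.5085 + 3.5085) = -3.5085
  grad(y) = -9.051, v = y - alpha*grad = -3.036
  prox(v) = soft_thresh(-3.036, 0.1373) = -2.8988
Iteration 2: beta = 0.3333, y = -2.8988 + 0.3333*(-2.8988 + 3.5085) = -2.6955
  grad(y) = -4.173, v = y - alpha*grad = -2.4777
  prox(v) = soft_thresh(-2.4777, 0.1373) = -2.3404
Iteration 3: beta = 0.5, y = -2.3404 + 0.5*(-2.3404 + 2.8988) = -2.0612
  grad(y) = -0.3672, v = y - alpha*grad = -2.042
  prox(v) = soft_thresh(-2.042, 0.1373) = -1.9047
Iteration 4: beta = 0.6, y = -1.9047 + 0.6*(-1.9047 + 2.3404) = -1.6434
  grad(y) = 2.1398, v = y - alpha*grad = -1.7551
  prox(v) = soft_thresh(-1.7551, 0.1373) = -1.6178
f(x_4) = 3*(-1.6178)^2 + 12*(-1.6178) + 2.63*|-1.6178| = -7.307


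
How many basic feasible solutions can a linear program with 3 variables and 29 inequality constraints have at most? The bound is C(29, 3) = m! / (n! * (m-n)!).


Each vertex corresponds to some choice of n active constraints out of m, so the number of vertices is at most C(m, n) = m! / (n!(m-n)!).
m = 29, n = 3
Numerator: 29 * 28 * 27
Denominator: 3! = 6
C(29, 3) = 3654


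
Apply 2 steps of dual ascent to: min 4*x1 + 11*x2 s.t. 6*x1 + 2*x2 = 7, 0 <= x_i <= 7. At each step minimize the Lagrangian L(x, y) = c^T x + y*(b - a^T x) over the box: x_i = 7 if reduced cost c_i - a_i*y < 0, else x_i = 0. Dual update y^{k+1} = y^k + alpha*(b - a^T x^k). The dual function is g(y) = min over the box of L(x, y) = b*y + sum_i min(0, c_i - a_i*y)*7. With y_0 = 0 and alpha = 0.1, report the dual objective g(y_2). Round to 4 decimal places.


Dual ascent for LP: min 4*x1 + 11*x2, 6*x1 + 2*x2 = 7, 0 <= x_i <= 7
Step 1: y^k = 0.0, reduced costs: (4.0, 11.0)
  x^k = (0.0, 0.0), subgradient = b - a^T x = 7.0
  y^{k+1} = 0.0 + 0.1*7.0 = 0.7
Step 2: y^k = 0.7, reduced costs: (-0.2, 9.6)
  x^k = (7.0, 0.0), subgradient = b - a^T x = -35.0
  y^{k+1} = 0.7 + 0.1*-35.0 = -2.8
Dual objective at y_2 = -2.8: reduced costs (20.8, 16.6), box minimizer x = (0.0, 0.0)
g(y_2) = b*y + (c1 - a1*y)*x1 + (c2 - a2*y)*x2 = 7*(-2.8) + 20.8*0.0 + 16.6*0.0 = -19.6 + 0.0 + 0.0 = -19.6


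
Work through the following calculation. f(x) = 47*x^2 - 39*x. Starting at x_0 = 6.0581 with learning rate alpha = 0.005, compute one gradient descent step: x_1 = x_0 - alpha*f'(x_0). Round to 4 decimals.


We compute the gradient at x_0 and apply the update.
f'(x) = 94*x - 39
f'(6.0581) = 94*6.0581 - 39 = 530.4614
x_1 = 6.0581 - 0.005*530.4614 = 3.4058


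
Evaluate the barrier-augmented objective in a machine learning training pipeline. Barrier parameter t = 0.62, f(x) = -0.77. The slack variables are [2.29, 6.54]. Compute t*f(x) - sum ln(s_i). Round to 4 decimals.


Step 1: Compute log-barrier.
ln values: [0.8286, 1.8779]
phi = -(0.8286 + 1.8779) = -2.7065
Step 2: Compute augmented objective.
t*f(x) = 0.62*-0.77 = -0.4774
Total = -0.4774 - 2.7065 = -3.1839


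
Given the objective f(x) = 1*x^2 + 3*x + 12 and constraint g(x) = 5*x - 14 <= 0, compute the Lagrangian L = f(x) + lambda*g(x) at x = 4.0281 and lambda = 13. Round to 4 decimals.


Step 1: Evaluate f(x).
f(4.0281) = 1*4.0281^2 + 3*4.0281 + 12 = 40.3099
Step 2: Evaluate g(x).
g(4.0281) = 5*4.0281 - 14 = 6.1405
Step 3: Compute Lagrangian.
L = 40.3099 + 13*6.1405 = 120.1364


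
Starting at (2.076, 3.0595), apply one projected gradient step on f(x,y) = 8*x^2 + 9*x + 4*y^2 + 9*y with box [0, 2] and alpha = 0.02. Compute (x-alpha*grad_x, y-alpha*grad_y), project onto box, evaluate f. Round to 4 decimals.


Step 1: Compute gradient at (2.076, 3.0595).
grad_x = 2*8*2.076 + 9 = 42.216
grad_y = 2*4*3.0595 + 9 = 33.476
Step 2: Gradient step.
x_raw = 2.076 - 0.02*42.216 = 1.2317
y_raw = 3.0595 - 0.02*33.476 = 2.39
Step 3: Project onto [0, 2].
x_proj = clip(1.2317) = 1.2317
y_proj = clip(2.39) = 2.0
Step 4: Evaluate f.
f(1.2317, 2.0) = 57.2214


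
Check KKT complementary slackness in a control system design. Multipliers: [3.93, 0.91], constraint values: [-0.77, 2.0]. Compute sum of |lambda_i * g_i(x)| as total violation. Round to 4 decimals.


KKT complementary slackness check:
lambda_1 * g_1 = 3.93 * -0.77 = -3.0261
lambda_2 * g_2 = 0.91 * 2.0 = 1.82
Total violation = 3.0261 + 1.82 = 4.8461


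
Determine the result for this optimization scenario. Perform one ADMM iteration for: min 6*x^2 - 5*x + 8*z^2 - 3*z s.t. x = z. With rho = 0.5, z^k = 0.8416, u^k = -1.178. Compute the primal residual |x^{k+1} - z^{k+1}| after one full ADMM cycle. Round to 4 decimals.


ADMM iteration with rho = 0.5, z^k = 0.8416, u^k = -1.178
Step 1: x-update.
Minimize 6*x^2 - 5*x + (0.5/2)*(x - 0.8416 - 1.178)^2
FOC: (2*6 + 0.5)*x = 5 + 0.5*(0.8416 + 1.178)
x^{k+1} = 0.4808
Step 2: z-update.
Minimize 8*z^2 - 3*z + (0.5/2)*(0.4808 - z - 1.178)^2
FOC: (2*8 + 0.5)*z = 3 + 0.5*(0.4808 - 1.178)
z^{k+1} = 0.1607
Step 3: u-update.
u^{k+1} = -1.178 + 0.4808 - 0.1607 = -0.8579
Step 4: Primal residual = |0.4808 - 0.1607| = 0.3201


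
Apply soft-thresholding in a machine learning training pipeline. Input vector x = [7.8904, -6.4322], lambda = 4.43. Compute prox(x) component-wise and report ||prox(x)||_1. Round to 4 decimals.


Soft-thresholding with lambda = 4.43:
prox(7.8904) = sign(7.8904)*max(|7.8904| - 4.43, 0) = 3.4604
prox(-6.4322) = sign(-6.4322)*max(|-6.4322| - 4.43, 0) = -2.0022
prox(x) = [3.4604, -2.0022]
||prox(x)||_1 = 3.4604 + 2.0022 = 5.4626


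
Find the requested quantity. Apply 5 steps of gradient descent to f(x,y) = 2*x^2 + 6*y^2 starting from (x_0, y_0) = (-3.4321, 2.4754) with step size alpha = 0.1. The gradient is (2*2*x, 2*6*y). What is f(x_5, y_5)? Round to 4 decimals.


Gradient descent on f(x,y) = 2*x^2 + 6*y^2.
Starting point: (-3.4321, 2.4754), alpha = 0.1
Step 1: grad_x = 2*2*-3.4321 = -13.7284, grad_y = 2*6*2.4754 = 29.7048
  x_1 = -3.4321 - 0.1*-13.7284 = -2.0593
  y_1 = 2.4754 - 0.1*29.7048 = -0.4951
Step 2: grad_x = 2*2*-2.0593 = -8.237, grad_y = 2*6*-0.4951 = -5.941
  x_2 = -2.0593 - 0.1*-8.237 = -1.2356
  y_2 = -0.4951 - 0.1*-5.941 = 0.099
Step 3: grad_x = 2*2*-1.2356 = -4.9422, grad_y = 2*6*0.099 = 1.1882
  x_3 = -1.2356 - 0.1*-4.9422 = -0.7413
  y_3 = 0.099 - 0.1*1.1882 = -0.0198
Step 4: grad_x = 2*2*-0.7413 = -2.9653, grad_y = 2*6*-0.0198 = -0.2376
  x_4 = -0.7413 - 0.1*-2.9653 = -0.4448
  y_4 = -0.0198 - 0.1*-0.2376 = 0.004
Step 5: grad_x = 2*2*-0.4448 = -1.7792, grad_y = 2*6*0.004 = 0.0475
  x_5 = -0.4448 - 0.1*-1.7792 = -0.2669
  y_5 = 0.004 - 0.1*0.0475 = -0.0008
f(-0.2669, -0.0008) = 2*(-0.2669)^2 + 6*(-0.0008)^2 = 0.1425


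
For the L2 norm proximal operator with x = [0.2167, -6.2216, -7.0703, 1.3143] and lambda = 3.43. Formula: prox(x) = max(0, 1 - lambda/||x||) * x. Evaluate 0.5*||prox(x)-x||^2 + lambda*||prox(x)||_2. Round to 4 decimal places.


Step 1: Compute ||x||.
||x|| = 9.5117
Step 2: Compute scaling factor.
scale = max(0, 1 - 3.43/9.5117) = 0.6394
Step 3: prox(x) = [0.1386, -3.978, -4.5207, 0.8404]
||prox(x)|| = 6.0817
Step 4: Proximal objective.
0.5*||prox-x||^2 = 5.8825
lambda*||prox|| = 20.8602
Total = 26.7426


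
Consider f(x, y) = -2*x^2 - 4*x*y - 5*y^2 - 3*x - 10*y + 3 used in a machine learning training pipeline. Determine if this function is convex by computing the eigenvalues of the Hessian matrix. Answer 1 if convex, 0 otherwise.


The Hessian of f(x,y) = -2*x^2 - 4*x*y - 5*y^2 - 3*x - 10*y + 3 is:
H = [[-4, -4], [-4, -10]]
Trace = -4 - 10 = -14
Determinant = -4*-10 - (-4)^2 = 24
Discriminant = (-14)^2 - 4*24 = 100.0
Eigenvalues: lambda_1 = -12.0, lambda_2 = -2.0
The function is not convex.

0


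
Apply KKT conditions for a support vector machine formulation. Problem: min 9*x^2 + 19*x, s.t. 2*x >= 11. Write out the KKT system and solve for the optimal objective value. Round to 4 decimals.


Step 1: Try lambda = 0 (constraint inactive).
x_unc = -19/(2*9) = -1.0556
Check: 2*-1.0556 = -2.1112 < 11 -- violated!
Step 2: Constraint must be active: 2*x = 11
x* = 11/2 = 5.5
lambda = (2*9*5.5 + 19)/2 = 59.0
Step 3: Compute optimal value.
f(x*) = 9*5.5^2 + 19*5.5 = 376.75


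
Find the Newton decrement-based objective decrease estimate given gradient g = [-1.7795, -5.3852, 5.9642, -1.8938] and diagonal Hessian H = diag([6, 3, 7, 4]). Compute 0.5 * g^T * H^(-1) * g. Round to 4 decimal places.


Step 1: H is diagonal, so H^(-1) * g = [-0.2966, -1.7951, 0.852, -0.4735].
Step 2: g^T H^(-1) g = sum_i g_i^2 / H_ii
  = (-1.7795)^2/6 + (-5.3852)^2/3 + (5.9642)^2/7 + (-1.8938)^2/4
  = 0.5278 + 9.6668 + 5.0817 + 0.8966 = 16.1729
Step 3: Objective decrease = 0.5 * g^T H^(-1) g = 8.0864
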